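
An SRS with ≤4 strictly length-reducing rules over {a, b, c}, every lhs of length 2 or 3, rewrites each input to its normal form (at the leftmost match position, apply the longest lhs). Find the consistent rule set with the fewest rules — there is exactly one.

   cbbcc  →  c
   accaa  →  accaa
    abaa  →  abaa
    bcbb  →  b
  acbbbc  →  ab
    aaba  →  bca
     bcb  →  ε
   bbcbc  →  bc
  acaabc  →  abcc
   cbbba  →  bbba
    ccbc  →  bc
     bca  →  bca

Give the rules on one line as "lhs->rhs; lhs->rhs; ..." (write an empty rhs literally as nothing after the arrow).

aab->bc; bbc->; bcb->; cb->b

  | cbbcc => bbcc => c
  | accaa
  | abaa
  | bcbb => b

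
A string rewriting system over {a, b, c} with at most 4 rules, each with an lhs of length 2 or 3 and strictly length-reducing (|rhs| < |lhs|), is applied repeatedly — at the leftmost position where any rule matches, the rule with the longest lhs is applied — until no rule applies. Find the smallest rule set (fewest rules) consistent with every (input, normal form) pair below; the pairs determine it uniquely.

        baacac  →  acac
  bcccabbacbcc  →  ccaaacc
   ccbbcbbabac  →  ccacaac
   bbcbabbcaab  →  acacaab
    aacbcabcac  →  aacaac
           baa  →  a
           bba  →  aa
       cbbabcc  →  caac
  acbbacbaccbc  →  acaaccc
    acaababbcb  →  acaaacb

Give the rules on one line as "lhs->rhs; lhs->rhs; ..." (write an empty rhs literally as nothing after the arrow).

ba->; bb->a; bc->

  | baacac => acac
  | bcccabbacbcc => ccabbacbcc => ccaaacbcc => ccaaacc
  | ccbbcbbabac => ccacbbabac => ccacaabac => ccacaac
  | bbcbabbcaab => acbabbcaab => acbbcaab => acacaab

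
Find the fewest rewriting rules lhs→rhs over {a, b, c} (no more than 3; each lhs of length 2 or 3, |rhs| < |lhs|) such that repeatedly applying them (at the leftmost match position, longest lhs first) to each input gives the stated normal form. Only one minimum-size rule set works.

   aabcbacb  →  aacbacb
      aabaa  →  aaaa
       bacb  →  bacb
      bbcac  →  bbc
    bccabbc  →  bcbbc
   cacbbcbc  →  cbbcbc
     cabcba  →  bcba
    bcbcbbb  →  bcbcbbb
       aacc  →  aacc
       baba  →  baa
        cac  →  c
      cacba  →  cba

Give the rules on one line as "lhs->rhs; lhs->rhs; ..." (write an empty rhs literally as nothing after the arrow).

ab->a; ca->

  | aabcbacb => aacbacb
  | aabaa => aaaa
  | bacb
  | bbcac => bbc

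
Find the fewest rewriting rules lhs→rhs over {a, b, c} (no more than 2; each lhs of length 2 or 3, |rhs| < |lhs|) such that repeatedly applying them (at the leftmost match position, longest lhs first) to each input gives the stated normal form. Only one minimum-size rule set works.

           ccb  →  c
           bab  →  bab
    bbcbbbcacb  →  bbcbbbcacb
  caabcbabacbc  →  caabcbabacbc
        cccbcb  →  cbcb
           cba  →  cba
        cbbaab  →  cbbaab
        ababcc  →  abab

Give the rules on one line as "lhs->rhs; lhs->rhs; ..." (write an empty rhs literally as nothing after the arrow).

cc->; ccb->c

  | ccb => c
  | bab
  | bbcbbbcacb
  | caabcbabacbc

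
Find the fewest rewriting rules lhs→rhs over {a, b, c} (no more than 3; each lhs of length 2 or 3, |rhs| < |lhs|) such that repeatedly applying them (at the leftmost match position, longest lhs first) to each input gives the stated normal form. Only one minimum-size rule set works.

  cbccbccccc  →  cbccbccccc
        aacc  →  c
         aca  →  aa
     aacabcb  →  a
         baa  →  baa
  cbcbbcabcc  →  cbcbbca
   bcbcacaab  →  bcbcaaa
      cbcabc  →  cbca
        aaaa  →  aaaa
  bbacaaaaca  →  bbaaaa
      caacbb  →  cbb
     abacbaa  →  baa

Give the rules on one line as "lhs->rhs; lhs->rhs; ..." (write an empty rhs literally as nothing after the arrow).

aac->; ab->a; ac->a

  | cbccbccccc
  | aacc => c
  | aca => aa
  | aacabcb => abcb => acb => ab => a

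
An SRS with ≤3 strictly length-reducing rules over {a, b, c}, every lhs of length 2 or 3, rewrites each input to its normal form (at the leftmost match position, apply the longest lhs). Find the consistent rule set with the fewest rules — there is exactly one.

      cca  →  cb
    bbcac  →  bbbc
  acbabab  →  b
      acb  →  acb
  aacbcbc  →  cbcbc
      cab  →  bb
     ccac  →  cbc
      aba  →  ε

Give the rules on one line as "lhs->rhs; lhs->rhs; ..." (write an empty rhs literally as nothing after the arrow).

aa->; ba->a; ca->b

  | cca => cb
  | bbcac => bbbc
  | acbabab => acabab => abbab => abab => aab => b
  | acb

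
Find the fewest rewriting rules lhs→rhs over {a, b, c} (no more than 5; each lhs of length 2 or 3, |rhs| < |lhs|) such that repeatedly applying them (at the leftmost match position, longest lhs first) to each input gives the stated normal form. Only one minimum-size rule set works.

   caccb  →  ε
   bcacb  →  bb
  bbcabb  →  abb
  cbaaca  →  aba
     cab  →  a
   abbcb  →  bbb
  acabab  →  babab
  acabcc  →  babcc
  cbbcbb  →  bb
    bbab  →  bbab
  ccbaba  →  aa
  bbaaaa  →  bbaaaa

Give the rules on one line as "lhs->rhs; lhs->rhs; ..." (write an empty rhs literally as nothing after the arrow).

  | caccb => cbcb => cb => ε
  | bcacb => bcbb => bb
  | bbcabb => cbabb => abb
  | cbaaca => aaca => aba

ac->b; bbc->cb; cab->a; cb->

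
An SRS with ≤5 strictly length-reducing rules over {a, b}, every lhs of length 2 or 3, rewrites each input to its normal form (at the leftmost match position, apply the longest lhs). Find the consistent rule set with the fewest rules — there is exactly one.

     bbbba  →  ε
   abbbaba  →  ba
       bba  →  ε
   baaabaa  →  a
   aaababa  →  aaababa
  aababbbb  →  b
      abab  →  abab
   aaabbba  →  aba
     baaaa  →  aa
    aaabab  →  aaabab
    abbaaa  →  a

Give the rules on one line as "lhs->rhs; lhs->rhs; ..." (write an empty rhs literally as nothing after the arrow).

  | bbbba => bbba => bba => ε
  | abbbaba => bbaba => ba
  | bba => ε
  | baaabaa => abaa => a

abb->b; baa->; bb->b; bba->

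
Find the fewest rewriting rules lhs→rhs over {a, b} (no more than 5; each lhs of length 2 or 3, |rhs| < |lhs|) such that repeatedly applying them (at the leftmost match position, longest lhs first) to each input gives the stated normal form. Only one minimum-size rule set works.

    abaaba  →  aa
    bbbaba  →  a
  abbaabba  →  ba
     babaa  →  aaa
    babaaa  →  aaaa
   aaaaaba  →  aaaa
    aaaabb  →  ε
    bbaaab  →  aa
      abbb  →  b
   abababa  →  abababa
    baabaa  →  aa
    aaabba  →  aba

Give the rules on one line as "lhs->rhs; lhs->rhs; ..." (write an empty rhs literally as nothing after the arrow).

  | abaaba => aaaba => aa
  | bbbaba => baaba => aaba => a
  | abbaabba => aabba => ba
  | babaa => baaa => aaa

aab->; abb->; baa->aa; bba->aa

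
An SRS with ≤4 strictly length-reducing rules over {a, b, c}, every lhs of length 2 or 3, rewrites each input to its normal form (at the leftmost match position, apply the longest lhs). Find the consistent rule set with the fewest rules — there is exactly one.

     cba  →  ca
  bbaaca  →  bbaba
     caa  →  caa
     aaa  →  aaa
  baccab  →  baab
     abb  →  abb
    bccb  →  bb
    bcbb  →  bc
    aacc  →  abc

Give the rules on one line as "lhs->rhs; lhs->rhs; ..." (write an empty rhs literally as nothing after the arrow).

aac->ab; cb->c; cc->

  | cba => ca
  | bbaaca => bbaba
  | caa
  | aaa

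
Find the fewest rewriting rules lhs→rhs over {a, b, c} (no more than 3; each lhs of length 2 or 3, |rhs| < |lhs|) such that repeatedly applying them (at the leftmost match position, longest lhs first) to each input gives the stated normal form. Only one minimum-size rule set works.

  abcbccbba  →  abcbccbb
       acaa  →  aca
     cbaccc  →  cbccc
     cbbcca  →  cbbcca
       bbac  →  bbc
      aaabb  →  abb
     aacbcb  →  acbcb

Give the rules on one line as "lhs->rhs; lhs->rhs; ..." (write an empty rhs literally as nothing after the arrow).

  | abcbccbba => abcbccbb
  | acaa => aca
  | cbaccc => cbccc
  | cbbcca

aa->a; ba->b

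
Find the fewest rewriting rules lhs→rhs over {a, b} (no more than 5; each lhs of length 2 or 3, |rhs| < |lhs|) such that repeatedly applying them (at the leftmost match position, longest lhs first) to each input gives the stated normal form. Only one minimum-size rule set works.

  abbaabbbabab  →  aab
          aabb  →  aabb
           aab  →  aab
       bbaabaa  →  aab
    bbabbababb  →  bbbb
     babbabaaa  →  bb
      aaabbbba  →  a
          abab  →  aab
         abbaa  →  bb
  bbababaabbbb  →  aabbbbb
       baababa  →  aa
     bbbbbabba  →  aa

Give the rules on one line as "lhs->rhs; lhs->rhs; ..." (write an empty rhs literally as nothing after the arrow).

aaa->bb; ba->a; baa->b; bba->a

  | abbaabbbabab => aaabbbabab => bbbbbabab => bbbabab => babab => abab => aab
  | aabb
  | aab
  | bbaabaa => aabaa => aab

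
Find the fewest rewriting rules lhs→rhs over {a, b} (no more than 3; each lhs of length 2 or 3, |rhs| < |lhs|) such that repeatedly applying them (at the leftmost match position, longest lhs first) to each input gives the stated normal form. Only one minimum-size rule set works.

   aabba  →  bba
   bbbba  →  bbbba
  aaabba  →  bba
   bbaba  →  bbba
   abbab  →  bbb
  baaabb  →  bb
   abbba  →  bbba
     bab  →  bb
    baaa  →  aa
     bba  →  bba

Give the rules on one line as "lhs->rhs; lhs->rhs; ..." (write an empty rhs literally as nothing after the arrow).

  | aabba => abba => bba
  | bbbba
  | aaabba => aabba => abba => bba
  | bbaba => bbba

ab->b; baa->a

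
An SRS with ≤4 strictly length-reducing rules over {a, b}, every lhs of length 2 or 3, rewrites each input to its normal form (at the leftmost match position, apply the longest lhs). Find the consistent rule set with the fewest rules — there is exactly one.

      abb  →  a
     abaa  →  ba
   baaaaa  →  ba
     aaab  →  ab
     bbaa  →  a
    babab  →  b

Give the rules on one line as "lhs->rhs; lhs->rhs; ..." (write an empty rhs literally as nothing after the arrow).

  | abb => a
  | abaa => ba
  | baaaaa => baaaa => baaa => baa => ba
  | aaab => aab => ab

aa->a; aba->b; bb->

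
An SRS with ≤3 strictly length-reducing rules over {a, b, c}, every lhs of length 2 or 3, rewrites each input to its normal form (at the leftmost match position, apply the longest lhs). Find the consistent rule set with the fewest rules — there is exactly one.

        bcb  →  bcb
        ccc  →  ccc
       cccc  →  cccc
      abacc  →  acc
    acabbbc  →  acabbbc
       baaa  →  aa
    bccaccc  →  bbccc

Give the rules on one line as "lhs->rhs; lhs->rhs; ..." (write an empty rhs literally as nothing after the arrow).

  | bcb
  | ccc
  | cccc
  | abacc => acc

ba->; cca->b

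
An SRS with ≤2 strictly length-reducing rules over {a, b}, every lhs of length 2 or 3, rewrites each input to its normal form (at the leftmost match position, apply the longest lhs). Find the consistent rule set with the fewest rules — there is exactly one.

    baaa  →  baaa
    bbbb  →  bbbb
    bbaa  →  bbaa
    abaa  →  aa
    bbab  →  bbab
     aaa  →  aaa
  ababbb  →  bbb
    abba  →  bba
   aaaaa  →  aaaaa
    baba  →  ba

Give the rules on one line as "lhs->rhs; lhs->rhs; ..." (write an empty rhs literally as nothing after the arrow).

  | baaa
  | bbbb
  | bbaa
  | abaa => aa

aba->a; abb->bb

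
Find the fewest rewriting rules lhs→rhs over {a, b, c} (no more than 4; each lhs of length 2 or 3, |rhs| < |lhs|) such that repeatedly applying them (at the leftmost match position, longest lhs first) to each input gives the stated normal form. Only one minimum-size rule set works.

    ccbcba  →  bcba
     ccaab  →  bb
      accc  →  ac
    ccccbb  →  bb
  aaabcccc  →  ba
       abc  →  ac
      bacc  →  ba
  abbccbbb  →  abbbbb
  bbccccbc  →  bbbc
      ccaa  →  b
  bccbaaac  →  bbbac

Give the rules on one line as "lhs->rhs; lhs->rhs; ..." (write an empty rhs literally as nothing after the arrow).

aa->b; abc->ac; cc->

  | ccbcba => bcba
  | ccaab => aab => bb
  | accc => ac
  | ccccbb => ccbb => bb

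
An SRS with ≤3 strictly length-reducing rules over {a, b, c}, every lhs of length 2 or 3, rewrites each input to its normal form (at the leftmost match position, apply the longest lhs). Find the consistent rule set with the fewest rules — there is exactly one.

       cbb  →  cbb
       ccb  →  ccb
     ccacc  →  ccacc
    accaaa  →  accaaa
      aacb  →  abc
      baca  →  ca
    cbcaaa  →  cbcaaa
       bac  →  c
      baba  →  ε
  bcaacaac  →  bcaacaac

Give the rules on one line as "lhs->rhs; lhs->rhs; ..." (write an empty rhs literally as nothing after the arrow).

acb->bc; ba->

  | cbb
  | ccb
  | ccacc
  | accaaa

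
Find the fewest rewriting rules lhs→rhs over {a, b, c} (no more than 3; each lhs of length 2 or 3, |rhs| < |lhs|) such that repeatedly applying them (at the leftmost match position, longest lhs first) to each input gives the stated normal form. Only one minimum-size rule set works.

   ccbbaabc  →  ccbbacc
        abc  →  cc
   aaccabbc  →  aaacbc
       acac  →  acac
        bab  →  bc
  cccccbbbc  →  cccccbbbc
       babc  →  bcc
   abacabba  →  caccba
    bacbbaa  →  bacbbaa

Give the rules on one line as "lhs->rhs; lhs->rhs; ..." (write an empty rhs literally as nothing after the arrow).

ab->c; cca->aa

  | ccbbaabc => ccbbacc
  | abc => cc
  | aaccabbc => aaaabbc => aaacbc
  | acac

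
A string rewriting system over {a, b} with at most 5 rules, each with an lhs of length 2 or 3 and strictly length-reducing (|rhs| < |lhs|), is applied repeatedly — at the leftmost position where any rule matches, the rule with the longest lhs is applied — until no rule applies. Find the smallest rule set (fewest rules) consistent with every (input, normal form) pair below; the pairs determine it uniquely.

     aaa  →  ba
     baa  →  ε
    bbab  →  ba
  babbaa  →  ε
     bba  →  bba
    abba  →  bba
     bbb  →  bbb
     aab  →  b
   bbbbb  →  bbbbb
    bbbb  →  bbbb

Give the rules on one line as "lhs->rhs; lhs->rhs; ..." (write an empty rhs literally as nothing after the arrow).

aaa->ba; ab->b; baa->; bab->a

  | aaa => ba
  | baa => ε
  | bbab => ba
  | babbaa => abaa => baa => ε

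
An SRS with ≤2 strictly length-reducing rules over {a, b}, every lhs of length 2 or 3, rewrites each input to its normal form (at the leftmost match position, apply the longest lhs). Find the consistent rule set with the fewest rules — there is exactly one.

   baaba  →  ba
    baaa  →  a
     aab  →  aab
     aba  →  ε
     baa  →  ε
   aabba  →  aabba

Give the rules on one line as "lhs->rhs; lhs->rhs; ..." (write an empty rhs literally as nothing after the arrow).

aba->; baa->

  | baaba => ba
  | baaa => a
  | aab
  | aba => ε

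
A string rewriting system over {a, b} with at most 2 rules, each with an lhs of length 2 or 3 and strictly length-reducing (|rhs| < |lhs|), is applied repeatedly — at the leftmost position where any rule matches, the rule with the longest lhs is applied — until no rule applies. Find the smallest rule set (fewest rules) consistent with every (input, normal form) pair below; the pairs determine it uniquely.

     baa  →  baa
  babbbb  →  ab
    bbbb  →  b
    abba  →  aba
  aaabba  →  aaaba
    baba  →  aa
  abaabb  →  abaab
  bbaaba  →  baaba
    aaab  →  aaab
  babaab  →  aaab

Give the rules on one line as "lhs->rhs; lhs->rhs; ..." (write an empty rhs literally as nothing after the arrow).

  | baa
  | babbbb => abbb => abb => ab
  | bbbb => bbb => bb => b
  | abba => aba

bab->a; bb->b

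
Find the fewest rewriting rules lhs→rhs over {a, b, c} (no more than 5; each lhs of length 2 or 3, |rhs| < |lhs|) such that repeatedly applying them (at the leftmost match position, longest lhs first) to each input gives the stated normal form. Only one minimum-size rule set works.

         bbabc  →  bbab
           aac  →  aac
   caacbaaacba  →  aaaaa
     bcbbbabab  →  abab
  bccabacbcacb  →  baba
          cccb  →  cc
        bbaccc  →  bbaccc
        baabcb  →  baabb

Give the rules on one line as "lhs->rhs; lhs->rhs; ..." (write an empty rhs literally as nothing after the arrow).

bbb->c; bc->b; ca->; cb->

  | bbabc => bbab
  | aac
  | caacbaaacba => acbaaacba => aaaacba => aaaaa
  | bcbbbabab => bbbbabab => cbabab => abab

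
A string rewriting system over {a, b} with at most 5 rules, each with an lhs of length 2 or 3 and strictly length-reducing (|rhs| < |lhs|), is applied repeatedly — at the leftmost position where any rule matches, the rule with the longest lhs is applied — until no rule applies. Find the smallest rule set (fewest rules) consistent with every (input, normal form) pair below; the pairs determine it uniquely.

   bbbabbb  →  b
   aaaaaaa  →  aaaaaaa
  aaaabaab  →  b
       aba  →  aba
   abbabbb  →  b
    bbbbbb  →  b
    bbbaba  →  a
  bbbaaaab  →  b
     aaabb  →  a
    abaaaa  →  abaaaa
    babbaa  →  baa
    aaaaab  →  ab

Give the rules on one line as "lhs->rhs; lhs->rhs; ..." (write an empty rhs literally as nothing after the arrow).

aab->b; abb->a; bab->; bb->b

  | bbbabbb => bbabbb => babbb => bb => b
  | aaaaaaa
  | aaaabaab => aabaab => baab => bb => b
  | aba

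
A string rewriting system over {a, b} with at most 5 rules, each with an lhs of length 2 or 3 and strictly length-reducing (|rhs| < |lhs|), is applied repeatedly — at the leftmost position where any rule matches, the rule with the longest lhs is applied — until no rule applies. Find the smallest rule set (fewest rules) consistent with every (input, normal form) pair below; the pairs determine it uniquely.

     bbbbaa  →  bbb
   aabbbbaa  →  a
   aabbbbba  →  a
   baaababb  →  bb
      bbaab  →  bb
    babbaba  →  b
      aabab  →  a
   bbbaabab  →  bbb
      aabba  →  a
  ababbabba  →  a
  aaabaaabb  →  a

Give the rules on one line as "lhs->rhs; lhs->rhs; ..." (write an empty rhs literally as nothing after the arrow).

  | bbbbaa => bbbba => bbb
  | aabbbbaa => abbbbaa => abbbaa => abbaa => abaa => aaa => aa => a
  | aabbbbba => abbbbba => abbbba => abbba => abba => aba => aa => a
  | baaababb => baababb => bababb => babb => bb

aa->a; ab->a; ba->; baa->ba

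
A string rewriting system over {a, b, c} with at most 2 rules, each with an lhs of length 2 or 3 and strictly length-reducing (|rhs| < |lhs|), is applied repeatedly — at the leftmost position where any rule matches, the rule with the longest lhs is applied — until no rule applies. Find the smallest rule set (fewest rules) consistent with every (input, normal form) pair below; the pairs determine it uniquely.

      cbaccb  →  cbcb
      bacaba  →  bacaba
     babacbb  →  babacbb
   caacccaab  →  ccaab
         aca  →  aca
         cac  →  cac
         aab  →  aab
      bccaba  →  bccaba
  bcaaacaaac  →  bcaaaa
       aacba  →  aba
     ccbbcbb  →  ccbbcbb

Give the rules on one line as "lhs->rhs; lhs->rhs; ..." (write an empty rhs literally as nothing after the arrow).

  | cbaccb => cbcb
  | bacaba
  | babacbb
  | caacccaab => caccaab => ccaab

aac->a; acc->c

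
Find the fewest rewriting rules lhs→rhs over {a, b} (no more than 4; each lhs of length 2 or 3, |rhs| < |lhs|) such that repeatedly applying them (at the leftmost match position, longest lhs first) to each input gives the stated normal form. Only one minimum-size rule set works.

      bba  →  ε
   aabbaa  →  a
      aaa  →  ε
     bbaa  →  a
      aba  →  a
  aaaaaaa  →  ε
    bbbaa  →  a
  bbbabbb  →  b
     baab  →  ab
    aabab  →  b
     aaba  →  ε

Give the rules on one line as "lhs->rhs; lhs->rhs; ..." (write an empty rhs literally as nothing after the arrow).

aa->; aaa->aa; ba->; bb->b

  | bba => ba => ε
  | aabbaa => bbaa => baa => a
  | aaa => aa => ε
  | bbaa => baa => a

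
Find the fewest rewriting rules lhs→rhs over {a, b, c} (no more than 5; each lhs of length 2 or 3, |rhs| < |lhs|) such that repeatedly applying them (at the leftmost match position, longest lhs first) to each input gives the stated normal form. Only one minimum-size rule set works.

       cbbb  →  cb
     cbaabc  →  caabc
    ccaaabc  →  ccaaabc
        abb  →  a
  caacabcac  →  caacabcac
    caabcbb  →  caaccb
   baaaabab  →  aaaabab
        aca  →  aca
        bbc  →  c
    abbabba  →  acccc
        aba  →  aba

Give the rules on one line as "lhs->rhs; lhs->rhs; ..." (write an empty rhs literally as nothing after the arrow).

  | cbbb => cb
  | cbaabc => caabc
  | ccaaabc
  | abb => a

baa->aa; bb->; bba->cc; bcb->cc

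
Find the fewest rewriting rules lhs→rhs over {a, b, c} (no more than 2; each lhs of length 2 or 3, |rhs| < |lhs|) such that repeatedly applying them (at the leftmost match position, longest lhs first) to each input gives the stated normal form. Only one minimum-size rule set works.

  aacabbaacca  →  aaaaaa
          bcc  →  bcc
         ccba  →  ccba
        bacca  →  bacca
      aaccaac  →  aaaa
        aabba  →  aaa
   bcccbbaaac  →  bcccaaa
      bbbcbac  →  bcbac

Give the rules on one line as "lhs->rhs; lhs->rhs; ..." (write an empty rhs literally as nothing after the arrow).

  | aacabbaacca => aaabbaacca => aaaaacca => aaaaaca => aaaaaa
  | bcc
  | ccba
  | bacca

aac->aa; bb->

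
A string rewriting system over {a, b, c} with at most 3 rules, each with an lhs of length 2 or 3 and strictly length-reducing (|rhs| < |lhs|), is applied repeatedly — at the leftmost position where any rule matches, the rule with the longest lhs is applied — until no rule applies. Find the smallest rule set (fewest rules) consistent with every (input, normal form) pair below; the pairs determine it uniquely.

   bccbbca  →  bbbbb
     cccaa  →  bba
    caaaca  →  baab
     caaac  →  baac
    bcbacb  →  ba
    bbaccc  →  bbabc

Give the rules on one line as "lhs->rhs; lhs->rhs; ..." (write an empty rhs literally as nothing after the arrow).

ca->b; cb->; cc->b

  | bccbbca => bbbbca => bbbbb
  | cccaa => bcaa => bba
  | caaaca => baaca => baab
  | caaac => baac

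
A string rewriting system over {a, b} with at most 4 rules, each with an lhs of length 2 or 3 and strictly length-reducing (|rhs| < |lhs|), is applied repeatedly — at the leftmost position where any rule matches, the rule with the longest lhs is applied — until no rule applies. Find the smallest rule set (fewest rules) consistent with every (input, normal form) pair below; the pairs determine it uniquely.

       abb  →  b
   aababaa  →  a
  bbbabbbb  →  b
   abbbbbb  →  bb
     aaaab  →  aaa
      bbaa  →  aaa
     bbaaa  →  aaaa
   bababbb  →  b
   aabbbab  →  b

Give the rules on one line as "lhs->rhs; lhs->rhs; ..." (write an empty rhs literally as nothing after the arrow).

ab->; aba->; bba->aa; bbb->ab

  | abb => b
  | aababaa => abaa => a
  | bbbabbbb => ababbbb => bbbb => abb => b
  | abbbbbb => bbbbb => abbb => bb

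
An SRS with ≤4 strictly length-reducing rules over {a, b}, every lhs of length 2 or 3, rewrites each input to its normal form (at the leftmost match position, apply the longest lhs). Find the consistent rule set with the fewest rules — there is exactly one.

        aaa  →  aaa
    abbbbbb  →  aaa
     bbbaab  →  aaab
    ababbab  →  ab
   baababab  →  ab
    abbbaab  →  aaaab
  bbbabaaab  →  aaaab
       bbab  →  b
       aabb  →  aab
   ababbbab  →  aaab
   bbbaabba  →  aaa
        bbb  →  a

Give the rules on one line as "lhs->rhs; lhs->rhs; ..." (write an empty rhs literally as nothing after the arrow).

  | aaa
  | abbbbbb => aabbb => aaa
  | bbbaab => aaab
  | ababbab => abbab => abab => ab

ba->; bb->b; bbb->a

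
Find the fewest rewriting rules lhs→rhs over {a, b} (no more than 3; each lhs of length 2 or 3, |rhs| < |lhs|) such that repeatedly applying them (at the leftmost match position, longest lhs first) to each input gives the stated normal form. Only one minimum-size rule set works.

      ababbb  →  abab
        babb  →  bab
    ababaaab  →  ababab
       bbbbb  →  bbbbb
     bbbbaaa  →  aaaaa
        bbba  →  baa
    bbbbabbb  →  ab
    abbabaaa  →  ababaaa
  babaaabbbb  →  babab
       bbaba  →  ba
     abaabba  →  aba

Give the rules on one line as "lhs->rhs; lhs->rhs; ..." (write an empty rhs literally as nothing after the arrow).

aab->b; abb->ab; bba->aa

  | ababbb => ababb => abab
  | babb => bab
  | ababaaab => ababab
  | bbbbb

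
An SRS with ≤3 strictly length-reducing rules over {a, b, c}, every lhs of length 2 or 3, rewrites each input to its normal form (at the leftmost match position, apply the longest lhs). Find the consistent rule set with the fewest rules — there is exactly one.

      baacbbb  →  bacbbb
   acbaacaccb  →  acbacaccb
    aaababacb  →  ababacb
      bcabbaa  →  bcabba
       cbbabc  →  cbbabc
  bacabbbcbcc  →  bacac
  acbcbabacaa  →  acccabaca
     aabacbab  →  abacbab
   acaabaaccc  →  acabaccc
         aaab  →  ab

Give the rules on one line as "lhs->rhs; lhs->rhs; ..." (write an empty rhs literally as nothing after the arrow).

  | baacbbb => bacbbb
  | acbaacaccb => acbacaccb
  | aaababacb => aababacb => ababacb
  | bcabbaa => bcabba

aa->a; bbc->; bcb->cc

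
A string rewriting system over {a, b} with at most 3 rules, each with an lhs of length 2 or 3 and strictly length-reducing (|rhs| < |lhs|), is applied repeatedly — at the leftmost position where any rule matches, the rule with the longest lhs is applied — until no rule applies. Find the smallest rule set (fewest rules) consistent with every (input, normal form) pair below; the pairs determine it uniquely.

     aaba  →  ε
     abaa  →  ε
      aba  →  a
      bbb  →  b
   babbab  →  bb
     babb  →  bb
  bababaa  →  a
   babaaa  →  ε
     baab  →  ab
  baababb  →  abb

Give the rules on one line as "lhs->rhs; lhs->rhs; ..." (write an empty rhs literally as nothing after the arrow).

aa->; ba->; bbb->b

  | aaba => ba => ε
  | abaa => aa => ε
  | aba => a
  | bbb => b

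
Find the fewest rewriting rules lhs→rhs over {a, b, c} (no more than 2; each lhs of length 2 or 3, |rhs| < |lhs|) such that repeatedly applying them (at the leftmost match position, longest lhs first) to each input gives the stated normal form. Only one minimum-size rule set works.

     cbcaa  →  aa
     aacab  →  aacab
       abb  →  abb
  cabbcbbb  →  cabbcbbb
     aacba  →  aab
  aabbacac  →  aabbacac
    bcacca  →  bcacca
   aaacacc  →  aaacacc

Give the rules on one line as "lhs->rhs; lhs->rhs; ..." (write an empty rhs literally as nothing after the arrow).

cba->b; cbc->

  | cbcaa => aa
  | aacab
  | abb
  | cabbcbbb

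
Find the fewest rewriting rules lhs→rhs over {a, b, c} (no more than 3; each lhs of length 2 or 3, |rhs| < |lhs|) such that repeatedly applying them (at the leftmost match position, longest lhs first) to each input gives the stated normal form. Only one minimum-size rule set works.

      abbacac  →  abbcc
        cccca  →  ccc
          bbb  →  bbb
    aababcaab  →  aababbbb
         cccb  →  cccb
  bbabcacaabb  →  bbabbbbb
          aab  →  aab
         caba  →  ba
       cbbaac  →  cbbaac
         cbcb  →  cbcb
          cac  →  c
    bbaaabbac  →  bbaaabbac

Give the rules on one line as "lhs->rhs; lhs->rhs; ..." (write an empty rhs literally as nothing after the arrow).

aca->c; ca->; caa->bb

  | abbacac => abbcc
  | cccca => ccc
  | bbb
  | aababcaab => aababbbb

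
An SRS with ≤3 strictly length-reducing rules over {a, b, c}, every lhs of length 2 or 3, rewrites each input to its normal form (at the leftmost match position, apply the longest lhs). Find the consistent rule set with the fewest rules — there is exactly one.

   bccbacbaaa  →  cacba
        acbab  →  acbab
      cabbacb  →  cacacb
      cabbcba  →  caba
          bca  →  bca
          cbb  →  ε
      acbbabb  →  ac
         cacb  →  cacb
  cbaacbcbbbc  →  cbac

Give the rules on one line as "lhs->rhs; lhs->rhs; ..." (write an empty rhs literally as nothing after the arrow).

aa->a; bb->c; cc->

  | bccbacbaaa => bbacbaaa => cacbaaa => cacbaa => cacba
  | acbab
  | cabbacb => cacacb
  | cabbcba => caccba => caba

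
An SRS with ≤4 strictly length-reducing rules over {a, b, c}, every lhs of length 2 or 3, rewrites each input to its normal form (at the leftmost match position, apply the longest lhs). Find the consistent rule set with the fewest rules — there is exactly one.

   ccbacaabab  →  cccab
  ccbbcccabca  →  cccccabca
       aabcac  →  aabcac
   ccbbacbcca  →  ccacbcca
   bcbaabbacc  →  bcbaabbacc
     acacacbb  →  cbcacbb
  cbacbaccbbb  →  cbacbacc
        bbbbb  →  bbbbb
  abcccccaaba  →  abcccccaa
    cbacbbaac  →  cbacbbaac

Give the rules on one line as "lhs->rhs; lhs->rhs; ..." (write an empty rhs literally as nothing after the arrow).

  | ccbacaabab => ccacaabab => cccbabab => cccabab => cccab
  | ccbbcccabca => ccbcccabca => cccccabca
  | aabcac
  | ccbbacbcca => ccbacbcca => ccacbcca

aba->a; aca->cb; ccb->cc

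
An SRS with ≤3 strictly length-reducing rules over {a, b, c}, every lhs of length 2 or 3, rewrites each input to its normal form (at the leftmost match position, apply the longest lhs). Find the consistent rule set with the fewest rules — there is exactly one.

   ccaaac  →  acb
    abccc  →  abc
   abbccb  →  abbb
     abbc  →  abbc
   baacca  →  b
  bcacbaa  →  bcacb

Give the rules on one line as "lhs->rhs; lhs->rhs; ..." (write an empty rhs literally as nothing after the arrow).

aac->cb; ba->b; cc->

  | ccaaac => aaac => acb
  | abccc => abc
  | abbccb => abbb
  | abbc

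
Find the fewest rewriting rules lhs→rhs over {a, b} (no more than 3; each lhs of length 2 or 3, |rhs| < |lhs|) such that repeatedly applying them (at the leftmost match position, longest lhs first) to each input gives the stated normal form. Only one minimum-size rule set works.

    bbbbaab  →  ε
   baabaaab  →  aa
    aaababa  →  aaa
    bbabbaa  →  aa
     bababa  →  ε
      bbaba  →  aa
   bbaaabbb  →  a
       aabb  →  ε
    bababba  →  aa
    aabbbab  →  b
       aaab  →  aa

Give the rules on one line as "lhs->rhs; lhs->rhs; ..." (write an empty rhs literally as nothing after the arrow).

ab->; ba->; bb->a

  | bbbbaab => abbaab => baab => ab => ε
  | baabaaab => abaaab => aaab => aa
  | aaababa => aaaba => aaa
  | bbabbaa => aabbaa => abaa => aa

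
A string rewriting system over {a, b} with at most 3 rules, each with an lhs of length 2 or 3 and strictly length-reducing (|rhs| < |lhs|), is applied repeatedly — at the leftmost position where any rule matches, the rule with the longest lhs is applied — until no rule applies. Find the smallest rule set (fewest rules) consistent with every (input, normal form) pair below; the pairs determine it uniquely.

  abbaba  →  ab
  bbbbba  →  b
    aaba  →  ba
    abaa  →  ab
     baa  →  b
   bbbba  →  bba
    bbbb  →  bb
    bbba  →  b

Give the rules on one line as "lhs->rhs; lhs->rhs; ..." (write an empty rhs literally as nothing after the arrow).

aa->; bab->bb; bbb->ba

  | abbaba => abbba => abaa => ab
  | bbbbba => babba => bbba => baa => b
  | aaba => ba
  | abaa => ab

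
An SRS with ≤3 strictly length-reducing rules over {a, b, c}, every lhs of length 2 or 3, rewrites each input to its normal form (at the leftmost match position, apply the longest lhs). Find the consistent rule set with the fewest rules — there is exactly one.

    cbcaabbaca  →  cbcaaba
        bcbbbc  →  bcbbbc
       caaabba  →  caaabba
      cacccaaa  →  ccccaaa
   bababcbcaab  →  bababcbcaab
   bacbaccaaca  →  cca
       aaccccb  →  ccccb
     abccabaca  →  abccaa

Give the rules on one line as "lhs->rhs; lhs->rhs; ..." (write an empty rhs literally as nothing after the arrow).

ac->c; bac->

  | cbcaabbaca => cbcaaba
  | bcbbbc
  | caaabba
  | cacccaaa => ccccaaa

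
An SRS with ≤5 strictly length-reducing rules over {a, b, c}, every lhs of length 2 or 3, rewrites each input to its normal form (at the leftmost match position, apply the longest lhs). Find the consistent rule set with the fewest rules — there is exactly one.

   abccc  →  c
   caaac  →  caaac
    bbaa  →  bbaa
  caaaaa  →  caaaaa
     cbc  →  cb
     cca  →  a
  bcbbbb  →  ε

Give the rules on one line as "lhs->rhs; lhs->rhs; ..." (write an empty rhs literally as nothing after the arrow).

ab->; bbb->aa; bc->b; cc->

  | abccc => ccc => c
  | caaac
  | bbaa
  | caaaaa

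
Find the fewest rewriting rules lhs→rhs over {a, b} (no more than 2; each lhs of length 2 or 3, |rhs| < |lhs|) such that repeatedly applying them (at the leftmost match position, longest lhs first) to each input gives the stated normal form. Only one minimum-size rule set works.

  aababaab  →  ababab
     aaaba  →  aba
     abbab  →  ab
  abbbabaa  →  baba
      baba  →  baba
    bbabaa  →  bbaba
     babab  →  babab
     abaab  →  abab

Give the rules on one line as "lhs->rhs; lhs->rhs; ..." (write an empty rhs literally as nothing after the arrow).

aa->a; abb->

  | aababaab => ababaab => ababab
  | aaaba => aaba => aba
  | abbab => ab
  | abbbabaa => babaa => baba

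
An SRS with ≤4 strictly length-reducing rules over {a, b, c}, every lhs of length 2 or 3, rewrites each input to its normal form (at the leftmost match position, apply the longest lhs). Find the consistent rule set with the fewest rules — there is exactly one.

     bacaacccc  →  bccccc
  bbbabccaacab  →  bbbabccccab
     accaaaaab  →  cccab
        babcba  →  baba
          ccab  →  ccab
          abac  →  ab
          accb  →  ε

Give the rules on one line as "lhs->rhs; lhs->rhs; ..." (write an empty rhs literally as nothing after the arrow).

aa->c; ac->; cb->

  | bacaacccc => baacccc => bccccc
  | bbbabccaacab => bbbabccccab
  | accaaaaab => caaaaab => ccaaab => cccab
  | babcba => baba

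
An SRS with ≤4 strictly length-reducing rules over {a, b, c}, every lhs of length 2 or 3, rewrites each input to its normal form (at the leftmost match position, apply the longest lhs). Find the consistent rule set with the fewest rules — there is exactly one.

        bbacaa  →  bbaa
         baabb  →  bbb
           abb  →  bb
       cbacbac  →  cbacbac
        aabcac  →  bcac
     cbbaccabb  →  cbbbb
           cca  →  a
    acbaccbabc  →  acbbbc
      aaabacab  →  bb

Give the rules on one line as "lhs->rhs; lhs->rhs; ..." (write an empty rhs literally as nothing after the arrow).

ab->b; aca->a; cc->

  | bbacaa => bbaa
  | baabb => babb => bbb
  | abb => bb
  | cbacbac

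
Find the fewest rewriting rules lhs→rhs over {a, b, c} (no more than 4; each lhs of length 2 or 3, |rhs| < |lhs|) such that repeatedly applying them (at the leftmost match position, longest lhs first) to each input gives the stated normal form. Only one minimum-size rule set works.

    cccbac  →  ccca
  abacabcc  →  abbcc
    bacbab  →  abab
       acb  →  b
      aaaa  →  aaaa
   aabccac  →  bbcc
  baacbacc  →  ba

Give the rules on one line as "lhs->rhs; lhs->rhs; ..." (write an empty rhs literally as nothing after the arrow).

  | cccbac => ccca
  | abacabcc => aaabcc => abbcc
  | bacbab => abab
  | acb => b

aab->bb; ac->; bac->a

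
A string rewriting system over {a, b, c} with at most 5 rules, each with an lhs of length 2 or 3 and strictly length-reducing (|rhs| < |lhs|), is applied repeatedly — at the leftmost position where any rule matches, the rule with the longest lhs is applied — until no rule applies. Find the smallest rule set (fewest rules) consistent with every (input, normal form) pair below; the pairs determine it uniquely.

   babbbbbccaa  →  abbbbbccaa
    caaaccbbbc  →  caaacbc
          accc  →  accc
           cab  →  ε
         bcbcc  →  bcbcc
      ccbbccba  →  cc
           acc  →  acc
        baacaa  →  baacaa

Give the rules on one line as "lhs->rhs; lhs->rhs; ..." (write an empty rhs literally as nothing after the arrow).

bab->ab; cab->; cba->; cbb->

  | babbbbbccaa => abbbbbccaa
  | caaaccbbbc => caaacbc
  | accc
  | cab => ε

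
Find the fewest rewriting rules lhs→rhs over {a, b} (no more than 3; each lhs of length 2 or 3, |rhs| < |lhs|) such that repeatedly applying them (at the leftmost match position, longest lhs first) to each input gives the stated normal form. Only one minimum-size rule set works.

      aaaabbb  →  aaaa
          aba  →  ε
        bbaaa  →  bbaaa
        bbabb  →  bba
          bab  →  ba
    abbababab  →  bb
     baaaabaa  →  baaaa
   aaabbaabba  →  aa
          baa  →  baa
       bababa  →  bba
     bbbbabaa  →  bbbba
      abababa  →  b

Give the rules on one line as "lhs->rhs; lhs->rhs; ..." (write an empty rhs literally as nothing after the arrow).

ab->a; aba->

  | aaaabbb => aaaabb => aaaab => aaaa
  | aba => ε
  | bbaaa
  | bbabb => bbab => bba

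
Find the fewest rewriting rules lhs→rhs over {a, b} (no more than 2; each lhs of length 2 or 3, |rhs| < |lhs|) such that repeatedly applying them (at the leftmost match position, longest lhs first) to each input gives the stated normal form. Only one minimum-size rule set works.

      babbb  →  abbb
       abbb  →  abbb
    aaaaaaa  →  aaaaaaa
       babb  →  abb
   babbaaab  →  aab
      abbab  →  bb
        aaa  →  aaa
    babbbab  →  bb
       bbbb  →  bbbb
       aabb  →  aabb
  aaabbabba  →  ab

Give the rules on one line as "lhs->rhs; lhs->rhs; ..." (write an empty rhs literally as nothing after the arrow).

aba->b; ba->a

  | babbb => abbb
  | abbb
  | aaaaaaa
  | babb => abb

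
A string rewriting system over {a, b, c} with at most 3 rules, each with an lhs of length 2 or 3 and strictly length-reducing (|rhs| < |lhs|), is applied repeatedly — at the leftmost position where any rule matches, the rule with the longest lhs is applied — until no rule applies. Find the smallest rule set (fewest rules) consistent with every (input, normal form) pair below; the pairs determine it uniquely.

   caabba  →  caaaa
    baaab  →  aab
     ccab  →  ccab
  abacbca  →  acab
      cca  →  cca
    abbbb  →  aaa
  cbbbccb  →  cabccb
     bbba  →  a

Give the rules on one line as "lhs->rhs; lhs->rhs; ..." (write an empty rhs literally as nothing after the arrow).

  | caabba => caaaa
  | baaab => aab
  | ccab
  | abacbca => acbca => acab

ba->; bb->a; bca->ab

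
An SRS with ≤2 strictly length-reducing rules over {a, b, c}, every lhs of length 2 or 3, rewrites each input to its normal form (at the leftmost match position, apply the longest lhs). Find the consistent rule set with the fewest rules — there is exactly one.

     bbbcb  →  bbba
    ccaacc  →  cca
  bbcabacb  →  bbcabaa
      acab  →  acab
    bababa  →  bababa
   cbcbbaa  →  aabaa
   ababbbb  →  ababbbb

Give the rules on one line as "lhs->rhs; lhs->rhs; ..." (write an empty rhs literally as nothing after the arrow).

acc->; cb->a

  | bbbcb => bbba
  | ccaacc => cca
  | bbcabacb => bbcabaa
  | acab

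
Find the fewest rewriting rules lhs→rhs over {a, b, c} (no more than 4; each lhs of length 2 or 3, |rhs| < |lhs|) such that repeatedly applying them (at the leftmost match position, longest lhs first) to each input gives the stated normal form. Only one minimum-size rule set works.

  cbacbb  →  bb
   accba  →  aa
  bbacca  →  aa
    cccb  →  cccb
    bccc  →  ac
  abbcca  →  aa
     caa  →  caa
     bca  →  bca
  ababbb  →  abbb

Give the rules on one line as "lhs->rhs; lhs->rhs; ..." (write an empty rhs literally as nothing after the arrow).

  | cbacbb => ccbb => cbb => bb
  | accba => aaba => aa
  | bbacca => bcca => aa
  | cccb

acc->aa; ba->; bcc->a; cbb->bb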